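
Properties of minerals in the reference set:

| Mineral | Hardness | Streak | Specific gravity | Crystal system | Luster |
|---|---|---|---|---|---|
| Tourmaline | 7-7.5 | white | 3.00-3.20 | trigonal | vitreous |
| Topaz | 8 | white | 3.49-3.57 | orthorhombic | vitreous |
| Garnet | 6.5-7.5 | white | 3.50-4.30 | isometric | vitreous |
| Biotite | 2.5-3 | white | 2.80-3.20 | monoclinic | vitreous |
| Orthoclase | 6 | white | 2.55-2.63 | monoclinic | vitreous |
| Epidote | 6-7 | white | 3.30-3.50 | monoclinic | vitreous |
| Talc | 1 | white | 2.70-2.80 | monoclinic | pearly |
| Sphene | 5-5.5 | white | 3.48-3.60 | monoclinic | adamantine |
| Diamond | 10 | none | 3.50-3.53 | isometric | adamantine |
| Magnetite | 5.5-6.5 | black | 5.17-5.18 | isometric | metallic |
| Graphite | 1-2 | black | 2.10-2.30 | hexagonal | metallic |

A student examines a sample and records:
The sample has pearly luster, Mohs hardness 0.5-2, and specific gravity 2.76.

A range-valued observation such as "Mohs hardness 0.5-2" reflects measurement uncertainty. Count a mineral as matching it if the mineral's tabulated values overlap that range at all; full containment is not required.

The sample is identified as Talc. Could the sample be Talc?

Consistent

Pearly luster — is consistent with Talc (pearly luster).
Mohs hardness 0.5-2 — is consistent with Talc (hardness 1).
Specific gravity 2.76 — is consistent with Talc (SG 2.70-2.80).
All observations are consistent with the tabulated values for Talc.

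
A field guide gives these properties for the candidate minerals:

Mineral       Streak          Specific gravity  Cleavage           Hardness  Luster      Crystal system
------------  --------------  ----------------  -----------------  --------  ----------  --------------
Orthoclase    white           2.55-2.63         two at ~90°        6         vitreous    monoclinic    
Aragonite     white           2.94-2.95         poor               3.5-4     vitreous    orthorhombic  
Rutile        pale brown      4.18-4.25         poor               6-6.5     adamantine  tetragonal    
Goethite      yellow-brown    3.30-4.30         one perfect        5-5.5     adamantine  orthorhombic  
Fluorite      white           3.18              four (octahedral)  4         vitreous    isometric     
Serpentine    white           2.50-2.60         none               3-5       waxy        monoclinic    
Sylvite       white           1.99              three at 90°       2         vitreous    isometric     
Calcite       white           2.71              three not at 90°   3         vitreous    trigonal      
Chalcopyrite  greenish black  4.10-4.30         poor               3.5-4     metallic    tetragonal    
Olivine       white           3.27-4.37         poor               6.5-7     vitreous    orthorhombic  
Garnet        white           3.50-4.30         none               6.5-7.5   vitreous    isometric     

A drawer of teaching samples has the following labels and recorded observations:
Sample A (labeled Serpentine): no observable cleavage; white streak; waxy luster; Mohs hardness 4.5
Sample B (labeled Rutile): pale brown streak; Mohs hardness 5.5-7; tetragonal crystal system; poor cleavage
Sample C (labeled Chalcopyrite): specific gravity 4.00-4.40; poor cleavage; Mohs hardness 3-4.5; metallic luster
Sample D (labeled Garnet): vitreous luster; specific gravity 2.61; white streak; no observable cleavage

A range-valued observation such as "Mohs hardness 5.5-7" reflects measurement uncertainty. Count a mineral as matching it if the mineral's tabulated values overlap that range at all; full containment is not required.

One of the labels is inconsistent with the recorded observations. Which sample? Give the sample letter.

D

Sample A: observations are consistent with Serpentine.
Sample B: observations are consistent with Rutile.
Sample C: observations are consistent with Chalcopyrite.
Sample D: specific gravity 2.61 is outside the reference for Garnet (SG 3.50-4.30) — mislabeled.
Sample D is the mislabeled one.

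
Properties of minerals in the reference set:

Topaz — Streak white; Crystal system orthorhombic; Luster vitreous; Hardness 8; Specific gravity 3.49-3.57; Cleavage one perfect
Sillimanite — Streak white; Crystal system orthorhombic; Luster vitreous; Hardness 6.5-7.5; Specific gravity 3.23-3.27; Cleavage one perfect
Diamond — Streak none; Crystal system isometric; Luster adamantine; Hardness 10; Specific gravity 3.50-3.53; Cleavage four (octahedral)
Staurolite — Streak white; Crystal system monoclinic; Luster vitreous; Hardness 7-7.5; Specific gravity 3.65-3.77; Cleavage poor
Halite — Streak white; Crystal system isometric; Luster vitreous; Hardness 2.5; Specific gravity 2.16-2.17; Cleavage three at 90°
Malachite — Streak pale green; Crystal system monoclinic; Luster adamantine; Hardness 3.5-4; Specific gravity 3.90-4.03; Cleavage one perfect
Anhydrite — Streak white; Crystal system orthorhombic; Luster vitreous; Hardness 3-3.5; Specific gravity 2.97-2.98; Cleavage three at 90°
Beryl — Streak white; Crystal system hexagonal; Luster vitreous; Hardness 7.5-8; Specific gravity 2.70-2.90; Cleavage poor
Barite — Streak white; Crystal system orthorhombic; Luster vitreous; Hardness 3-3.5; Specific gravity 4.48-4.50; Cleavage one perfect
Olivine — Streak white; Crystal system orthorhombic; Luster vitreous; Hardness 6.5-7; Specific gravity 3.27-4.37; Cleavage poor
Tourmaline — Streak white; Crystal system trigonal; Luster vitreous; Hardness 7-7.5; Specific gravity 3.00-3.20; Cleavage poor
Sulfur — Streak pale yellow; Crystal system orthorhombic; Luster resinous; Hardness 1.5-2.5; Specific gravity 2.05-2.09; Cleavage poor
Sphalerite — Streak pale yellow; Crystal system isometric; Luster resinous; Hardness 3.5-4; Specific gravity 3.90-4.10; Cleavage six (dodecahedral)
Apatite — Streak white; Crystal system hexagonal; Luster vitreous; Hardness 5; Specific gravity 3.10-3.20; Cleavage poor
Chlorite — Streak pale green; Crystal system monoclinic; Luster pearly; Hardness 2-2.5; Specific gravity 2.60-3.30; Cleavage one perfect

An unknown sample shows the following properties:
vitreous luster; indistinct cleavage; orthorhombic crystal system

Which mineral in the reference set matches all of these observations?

Vitreous luster rules out Diamond, Malachite, Sulfur, Sphalerite, Chlorite.
Indistinct cleavage rules out Topaz, Sillimanite, Halite, Anhydrite, Barite.
Orthorhombic crystal system: narrows the field to Olivine.
Only Olivine satisfies all observations.

Olivine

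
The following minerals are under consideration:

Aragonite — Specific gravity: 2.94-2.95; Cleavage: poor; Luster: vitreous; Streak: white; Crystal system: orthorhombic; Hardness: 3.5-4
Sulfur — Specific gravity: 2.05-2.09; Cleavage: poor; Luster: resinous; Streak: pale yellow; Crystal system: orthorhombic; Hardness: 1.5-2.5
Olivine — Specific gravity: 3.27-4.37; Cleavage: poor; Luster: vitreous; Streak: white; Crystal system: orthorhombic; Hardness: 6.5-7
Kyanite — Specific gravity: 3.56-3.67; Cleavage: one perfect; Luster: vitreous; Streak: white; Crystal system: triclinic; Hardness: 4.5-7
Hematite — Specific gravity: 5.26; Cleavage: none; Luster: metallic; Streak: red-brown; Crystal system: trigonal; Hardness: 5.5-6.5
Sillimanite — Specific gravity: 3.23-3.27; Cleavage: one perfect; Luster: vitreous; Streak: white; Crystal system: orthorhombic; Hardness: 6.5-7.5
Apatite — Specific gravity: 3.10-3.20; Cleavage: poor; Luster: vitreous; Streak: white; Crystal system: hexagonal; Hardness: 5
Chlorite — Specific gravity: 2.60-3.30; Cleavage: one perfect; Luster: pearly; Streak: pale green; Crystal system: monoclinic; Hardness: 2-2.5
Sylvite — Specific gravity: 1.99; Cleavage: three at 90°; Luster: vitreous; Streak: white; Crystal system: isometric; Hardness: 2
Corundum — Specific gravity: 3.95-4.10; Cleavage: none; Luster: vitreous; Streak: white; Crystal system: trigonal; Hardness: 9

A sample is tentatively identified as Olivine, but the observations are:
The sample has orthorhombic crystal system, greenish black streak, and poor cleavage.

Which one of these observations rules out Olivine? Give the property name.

Orthorhombic crystal system: Olivine has orthorhombic system — within range.
Greenish black streak: Olivine has white streak — inconsistent.
Poor cleavage: Olivine has cleavage poor — within range.
The streak is the one property that does not fit.

streak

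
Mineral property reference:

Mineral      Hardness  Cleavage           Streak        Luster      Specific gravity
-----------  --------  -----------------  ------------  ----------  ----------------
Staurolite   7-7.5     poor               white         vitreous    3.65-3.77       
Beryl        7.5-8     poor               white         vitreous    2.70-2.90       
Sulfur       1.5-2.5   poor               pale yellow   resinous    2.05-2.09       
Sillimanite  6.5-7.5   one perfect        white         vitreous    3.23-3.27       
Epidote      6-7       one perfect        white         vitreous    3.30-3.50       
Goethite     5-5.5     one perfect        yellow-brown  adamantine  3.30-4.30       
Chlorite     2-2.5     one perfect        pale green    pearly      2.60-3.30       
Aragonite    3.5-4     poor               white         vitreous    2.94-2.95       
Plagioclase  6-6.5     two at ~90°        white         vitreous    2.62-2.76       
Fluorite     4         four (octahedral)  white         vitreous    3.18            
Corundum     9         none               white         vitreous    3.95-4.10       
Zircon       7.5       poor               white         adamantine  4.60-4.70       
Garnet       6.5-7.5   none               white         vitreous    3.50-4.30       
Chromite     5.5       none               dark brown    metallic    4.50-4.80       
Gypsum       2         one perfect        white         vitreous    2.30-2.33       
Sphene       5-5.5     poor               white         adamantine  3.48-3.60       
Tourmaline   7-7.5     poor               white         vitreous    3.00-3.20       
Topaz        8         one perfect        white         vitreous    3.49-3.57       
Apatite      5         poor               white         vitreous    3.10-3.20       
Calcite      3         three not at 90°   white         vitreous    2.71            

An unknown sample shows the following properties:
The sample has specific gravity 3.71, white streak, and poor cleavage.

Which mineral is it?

Staurolite

Specific gravity 3.71 — leaves Staurolite, Goethite, Garnet.
White streak eliminates Goethite.
Poor cleavage rules out Garnet.
The only mineral consistent with every observation is Staurolite.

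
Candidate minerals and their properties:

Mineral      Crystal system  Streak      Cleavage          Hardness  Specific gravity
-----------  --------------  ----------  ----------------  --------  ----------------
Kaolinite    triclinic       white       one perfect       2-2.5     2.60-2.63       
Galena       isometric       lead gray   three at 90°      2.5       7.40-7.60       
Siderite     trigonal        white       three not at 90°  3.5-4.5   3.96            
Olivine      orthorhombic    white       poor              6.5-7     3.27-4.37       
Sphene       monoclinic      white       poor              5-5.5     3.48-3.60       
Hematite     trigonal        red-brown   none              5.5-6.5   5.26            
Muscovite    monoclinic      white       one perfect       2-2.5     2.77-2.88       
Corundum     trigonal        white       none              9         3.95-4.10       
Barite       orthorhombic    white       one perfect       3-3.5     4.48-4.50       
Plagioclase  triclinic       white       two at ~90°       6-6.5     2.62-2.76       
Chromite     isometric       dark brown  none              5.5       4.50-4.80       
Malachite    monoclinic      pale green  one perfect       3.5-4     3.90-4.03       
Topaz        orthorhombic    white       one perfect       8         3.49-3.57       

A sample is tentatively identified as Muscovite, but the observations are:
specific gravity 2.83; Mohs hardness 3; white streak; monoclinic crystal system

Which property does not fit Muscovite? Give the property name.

Specific gravity 2.83: Muscovite has SG 2.77-2.88 — consistent.
Mohs hardness 3: Muscovite has hardness 2-2.5 — outside the reference range.
White streak: Muscovite has white streak — consistent.
Monoclinic crystal system: Muscovite has monoclinic system — consistent.
The hardness is the one property that does not fit.

hardness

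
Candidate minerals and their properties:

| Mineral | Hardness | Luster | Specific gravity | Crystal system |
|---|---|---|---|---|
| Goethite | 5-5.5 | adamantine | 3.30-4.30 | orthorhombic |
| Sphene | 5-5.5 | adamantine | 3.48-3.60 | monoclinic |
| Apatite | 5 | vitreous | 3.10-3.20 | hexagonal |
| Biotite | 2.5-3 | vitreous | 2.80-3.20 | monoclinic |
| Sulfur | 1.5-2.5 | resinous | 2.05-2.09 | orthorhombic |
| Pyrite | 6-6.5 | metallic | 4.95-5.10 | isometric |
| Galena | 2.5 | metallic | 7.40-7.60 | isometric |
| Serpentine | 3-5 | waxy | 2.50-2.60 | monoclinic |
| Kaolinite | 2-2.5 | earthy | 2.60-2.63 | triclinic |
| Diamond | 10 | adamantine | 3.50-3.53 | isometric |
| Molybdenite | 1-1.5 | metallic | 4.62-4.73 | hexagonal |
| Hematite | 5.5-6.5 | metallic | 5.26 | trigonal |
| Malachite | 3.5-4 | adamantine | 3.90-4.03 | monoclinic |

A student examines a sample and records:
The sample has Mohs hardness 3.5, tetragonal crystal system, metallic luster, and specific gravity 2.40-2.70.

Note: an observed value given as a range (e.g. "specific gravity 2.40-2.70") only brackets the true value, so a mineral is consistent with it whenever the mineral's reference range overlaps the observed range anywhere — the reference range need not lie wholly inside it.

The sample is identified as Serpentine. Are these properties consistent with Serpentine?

Inconsistent

Mohs hardness 3.5 — matches Serpentine (hardness 3-5).
Tetragonal crystal system — Serpentine has monoclinic system; inconsistent.
Metallic luster — Serpentine has waxy luster; inconsistent.
Specific gravity 2.40-2.70 — matches Serpentine (SG 2.50-2.60).
2 of the observed properties are inconsistent with Serpentine.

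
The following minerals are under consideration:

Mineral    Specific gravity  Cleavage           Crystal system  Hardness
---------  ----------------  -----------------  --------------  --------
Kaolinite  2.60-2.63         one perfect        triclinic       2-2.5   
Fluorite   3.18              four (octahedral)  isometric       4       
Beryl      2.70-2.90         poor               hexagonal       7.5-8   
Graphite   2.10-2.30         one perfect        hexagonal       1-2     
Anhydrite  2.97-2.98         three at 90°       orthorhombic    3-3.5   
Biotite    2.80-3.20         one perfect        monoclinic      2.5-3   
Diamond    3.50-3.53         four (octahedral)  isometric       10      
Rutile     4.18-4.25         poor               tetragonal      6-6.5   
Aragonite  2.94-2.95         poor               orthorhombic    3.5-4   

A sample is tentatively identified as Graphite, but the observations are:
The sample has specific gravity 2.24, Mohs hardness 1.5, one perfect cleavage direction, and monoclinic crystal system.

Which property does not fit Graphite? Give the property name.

Specific gravity 2.24: Graphite has SG 2.10-2.30 — consistent.
Mohs hardness 1.5: Graphite has hardness 1-2 — consistent.
One perfect cleavage direction: Graphite has cleavage one perfect — consistent.
Monoclinic crystal system: Graphite has hexagonal system — does not match.
The crystal system is the one property that does not fit.

crystal system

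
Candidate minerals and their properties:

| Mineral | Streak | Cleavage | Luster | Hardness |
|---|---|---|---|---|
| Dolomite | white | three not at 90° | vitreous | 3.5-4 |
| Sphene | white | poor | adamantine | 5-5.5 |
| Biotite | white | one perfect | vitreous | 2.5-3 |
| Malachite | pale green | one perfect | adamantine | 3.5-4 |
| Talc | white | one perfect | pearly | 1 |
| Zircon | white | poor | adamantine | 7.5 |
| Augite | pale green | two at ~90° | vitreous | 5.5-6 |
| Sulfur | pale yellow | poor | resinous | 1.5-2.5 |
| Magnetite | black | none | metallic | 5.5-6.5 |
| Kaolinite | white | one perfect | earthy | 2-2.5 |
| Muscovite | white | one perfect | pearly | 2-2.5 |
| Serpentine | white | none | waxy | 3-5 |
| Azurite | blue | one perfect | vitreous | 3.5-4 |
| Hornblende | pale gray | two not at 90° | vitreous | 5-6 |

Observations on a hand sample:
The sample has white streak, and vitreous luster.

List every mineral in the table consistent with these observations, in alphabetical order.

White streak is inconsistent with Malachite, Augite, Sulfur, Magnetite, Azurite, Hornblende.
Vitreous luster — narrows the field to Dolomite, Biotite.
Remaining candidates: Biotite, Dolomite.

Biotite, Dolomite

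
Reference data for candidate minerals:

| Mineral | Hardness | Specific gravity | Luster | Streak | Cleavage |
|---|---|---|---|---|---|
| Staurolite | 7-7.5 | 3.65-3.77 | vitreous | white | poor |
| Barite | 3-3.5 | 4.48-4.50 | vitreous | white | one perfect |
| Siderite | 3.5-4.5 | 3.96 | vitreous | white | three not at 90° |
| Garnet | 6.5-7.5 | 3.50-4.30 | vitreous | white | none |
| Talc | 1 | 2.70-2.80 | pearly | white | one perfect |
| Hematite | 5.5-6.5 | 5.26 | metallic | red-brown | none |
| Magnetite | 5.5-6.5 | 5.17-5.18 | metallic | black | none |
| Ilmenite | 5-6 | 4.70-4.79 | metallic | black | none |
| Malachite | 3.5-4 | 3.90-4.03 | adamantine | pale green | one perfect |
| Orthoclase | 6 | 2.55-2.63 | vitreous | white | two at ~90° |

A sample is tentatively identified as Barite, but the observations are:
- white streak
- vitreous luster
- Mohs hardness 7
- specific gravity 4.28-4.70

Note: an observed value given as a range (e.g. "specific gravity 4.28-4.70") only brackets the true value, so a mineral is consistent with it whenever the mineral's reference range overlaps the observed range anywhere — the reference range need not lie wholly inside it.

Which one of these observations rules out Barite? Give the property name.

hardness

White streak: Barite has white streak — within range.
Vitreous luster: Barite has vitreous luster — within range.
Mohs hardness 7: Barite has hardness 3-3.5 — inconsistent.
Specific gravity 4.28-4.70: Barite has SG 4.48-4.50 — within range.
Only the hardness is inconsistent.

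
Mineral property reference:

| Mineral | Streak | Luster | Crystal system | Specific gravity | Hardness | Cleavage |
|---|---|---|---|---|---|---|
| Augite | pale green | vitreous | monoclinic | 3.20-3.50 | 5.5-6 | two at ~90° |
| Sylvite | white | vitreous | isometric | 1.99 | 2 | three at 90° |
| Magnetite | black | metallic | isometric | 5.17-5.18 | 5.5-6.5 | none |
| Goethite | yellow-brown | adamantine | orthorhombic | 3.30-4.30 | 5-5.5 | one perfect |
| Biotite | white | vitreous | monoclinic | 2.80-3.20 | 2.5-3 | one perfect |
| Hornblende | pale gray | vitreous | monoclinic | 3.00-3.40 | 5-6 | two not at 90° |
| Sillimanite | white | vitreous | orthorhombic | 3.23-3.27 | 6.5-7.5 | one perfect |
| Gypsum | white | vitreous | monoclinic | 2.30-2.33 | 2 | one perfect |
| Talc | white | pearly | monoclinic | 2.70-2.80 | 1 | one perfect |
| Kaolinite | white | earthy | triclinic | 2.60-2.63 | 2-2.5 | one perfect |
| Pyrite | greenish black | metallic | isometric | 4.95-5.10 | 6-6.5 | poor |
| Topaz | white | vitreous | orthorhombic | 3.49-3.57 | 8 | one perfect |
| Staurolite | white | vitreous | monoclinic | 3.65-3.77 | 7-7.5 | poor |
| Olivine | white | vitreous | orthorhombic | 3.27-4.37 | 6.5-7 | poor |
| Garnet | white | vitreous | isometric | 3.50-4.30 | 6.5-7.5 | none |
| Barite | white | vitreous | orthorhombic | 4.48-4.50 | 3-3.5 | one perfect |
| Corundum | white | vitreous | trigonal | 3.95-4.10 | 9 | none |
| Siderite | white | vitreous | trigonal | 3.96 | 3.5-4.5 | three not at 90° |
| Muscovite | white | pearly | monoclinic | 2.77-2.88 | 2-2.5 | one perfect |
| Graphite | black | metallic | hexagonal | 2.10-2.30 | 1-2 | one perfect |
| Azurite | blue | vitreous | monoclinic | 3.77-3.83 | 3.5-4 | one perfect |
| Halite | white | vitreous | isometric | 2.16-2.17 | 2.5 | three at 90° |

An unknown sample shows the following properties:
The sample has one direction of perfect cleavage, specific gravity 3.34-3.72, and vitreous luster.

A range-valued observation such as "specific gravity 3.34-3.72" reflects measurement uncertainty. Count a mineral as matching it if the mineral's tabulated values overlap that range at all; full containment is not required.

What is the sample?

Topaz

One direction of perfect cleavage: leaves Goethite, Biotite, Sillimanite, Gypsum, Talc, Kaolinite, Topaz, Barite, Muscovite, Graphite, Azurite.
Specific gravity 3.34-3.72: leaves Goethite, Topaz.
Vitreous luster rules out Goethite.
Topaz is the sole remaining match.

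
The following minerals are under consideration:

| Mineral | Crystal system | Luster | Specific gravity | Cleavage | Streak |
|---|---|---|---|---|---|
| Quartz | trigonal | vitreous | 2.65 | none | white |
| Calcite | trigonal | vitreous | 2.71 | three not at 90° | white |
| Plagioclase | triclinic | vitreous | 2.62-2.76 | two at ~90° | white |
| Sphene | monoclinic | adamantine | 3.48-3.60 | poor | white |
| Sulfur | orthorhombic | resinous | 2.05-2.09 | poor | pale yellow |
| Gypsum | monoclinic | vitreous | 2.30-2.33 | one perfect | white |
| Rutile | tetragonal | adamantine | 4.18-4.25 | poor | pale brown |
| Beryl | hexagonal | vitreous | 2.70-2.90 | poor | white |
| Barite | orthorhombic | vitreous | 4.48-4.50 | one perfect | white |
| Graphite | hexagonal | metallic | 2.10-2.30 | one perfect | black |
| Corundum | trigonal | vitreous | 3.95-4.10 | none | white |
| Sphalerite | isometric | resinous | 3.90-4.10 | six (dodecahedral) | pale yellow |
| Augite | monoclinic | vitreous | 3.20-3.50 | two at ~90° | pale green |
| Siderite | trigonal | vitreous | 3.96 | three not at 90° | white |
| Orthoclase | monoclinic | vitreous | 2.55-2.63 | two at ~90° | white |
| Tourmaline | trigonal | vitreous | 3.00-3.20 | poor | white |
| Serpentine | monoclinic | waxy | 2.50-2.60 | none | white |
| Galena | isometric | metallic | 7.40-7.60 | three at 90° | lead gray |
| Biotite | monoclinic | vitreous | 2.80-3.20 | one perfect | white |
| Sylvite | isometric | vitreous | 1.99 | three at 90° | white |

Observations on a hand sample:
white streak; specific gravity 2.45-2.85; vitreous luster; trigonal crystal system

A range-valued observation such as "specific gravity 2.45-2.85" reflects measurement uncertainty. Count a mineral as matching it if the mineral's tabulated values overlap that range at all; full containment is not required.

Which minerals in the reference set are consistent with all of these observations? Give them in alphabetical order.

Calcite, Quartz

White streak is inconsistent with Sulfur, Rutile, Graphite, Sphalerite, Augite, Galena.
Specific gravity 2.45-2.85 — leaves Quartz, Calcite, Plagioclase, Beryl, Orthoclase, Serpentine, Biotite.
Vitreous luster rules out Serpentine.
Trigonal crystal system — Quartz, Calcite remain.
Consistent with every observation: Calcite, Quartz.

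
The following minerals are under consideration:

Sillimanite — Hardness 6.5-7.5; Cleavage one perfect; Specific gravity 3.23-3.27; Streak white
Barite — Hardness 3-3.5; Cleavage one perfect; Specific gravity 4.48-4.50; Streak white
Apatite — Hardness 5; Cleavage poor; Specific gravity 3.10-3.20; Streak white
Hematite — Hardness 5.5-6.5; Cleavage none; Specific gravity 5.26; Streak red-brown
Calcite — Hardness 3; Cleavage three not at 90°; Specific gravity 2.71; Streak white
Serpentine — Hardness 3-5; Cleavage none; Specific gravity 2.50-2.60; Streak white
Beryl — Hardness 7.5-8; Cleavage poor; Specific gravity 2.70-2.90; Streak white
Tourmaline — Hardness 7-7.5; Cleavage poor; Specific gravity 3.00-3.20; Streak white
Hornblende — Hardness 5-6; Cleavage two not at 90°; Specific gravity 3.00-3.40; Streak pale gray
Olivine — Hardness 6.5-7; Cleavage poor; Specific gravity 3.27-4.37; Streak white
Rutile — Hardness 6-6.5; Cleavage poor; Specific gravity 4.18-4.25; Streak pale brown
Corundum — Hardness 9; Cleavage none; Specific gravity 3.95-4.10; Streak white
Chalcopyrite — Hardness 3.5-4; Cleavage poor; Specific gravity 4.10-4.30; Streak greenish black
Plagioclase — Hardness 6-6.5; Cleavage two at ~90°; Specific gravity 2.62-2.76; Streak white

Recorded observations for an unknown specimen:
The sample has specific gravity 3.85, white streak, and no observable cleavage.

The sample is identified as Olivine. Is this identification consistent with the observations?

Inconsistent

Specific gravity 3.85 — matches Olivine (SG 3.27-4.37).
White streak — matches Olivine (white streak).
No observable cleavage — Olivine has cleavage poor; a mismatch.
The cleavage observation rules out Olivine.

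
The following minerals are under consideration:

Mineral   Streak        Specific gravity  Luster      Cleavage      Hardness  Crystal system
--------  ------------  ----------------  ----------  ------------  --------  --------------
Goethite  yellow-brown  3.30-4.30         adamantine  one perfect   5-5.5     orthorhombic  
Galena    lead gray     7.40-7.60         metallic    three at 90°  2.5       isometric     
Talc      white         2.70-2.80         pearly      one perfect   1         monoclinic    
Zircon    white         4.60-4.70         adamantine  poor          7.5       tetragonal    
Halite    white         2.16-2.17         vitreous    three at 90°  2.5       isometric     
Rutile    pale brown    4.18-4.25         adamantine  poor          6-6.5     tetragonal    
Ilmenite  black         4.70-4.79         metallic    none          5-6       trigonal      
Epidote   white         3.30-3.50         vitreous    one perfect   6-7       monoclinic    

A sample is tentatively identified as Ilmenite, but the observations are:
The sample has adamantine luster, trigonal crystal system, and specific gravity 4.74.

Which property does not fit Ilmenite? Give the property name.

Adamantine luster: Ilmenite has metallic luster — does not match.
Trigonal crystal system: Ilmenite has trigonal system — within range.
Specific gravity 4.74: Ilmenite has SG 4.70-4.79 — within range.
Everything matches except the luster.

luster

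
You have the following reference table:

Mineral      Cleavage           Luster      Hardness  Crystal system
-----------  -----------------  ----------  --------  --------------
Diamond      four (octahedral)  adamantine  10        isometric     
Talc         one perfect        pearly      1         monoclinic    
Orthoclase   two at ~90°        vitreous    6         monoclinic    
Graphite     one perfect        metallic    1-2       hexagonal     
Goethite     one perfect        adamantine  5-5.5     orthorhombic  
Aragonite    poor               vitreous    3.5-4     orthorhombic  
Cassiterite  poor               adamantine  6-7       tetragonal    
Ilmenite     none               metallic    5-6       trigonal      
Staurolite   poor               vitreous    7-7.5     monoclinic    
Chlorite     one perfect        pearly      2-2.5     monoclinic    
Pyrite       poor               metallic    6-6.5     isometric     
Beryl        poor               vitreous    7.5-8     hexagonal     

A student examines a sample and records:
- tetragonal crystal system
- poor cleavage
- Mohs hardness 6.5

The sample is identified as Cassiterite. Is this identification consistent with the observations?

Yes

Tetragonal crystal system — is consistent with Cassiterite (tetragonal system).
Poor cleavage — is consistent with Cassiterite (cleavage poor).
Mohs hardness 6.5 — is consistent with Cassiterite (hardness 6-7).
All observations are consistent with the tabulated values for Cassiterite.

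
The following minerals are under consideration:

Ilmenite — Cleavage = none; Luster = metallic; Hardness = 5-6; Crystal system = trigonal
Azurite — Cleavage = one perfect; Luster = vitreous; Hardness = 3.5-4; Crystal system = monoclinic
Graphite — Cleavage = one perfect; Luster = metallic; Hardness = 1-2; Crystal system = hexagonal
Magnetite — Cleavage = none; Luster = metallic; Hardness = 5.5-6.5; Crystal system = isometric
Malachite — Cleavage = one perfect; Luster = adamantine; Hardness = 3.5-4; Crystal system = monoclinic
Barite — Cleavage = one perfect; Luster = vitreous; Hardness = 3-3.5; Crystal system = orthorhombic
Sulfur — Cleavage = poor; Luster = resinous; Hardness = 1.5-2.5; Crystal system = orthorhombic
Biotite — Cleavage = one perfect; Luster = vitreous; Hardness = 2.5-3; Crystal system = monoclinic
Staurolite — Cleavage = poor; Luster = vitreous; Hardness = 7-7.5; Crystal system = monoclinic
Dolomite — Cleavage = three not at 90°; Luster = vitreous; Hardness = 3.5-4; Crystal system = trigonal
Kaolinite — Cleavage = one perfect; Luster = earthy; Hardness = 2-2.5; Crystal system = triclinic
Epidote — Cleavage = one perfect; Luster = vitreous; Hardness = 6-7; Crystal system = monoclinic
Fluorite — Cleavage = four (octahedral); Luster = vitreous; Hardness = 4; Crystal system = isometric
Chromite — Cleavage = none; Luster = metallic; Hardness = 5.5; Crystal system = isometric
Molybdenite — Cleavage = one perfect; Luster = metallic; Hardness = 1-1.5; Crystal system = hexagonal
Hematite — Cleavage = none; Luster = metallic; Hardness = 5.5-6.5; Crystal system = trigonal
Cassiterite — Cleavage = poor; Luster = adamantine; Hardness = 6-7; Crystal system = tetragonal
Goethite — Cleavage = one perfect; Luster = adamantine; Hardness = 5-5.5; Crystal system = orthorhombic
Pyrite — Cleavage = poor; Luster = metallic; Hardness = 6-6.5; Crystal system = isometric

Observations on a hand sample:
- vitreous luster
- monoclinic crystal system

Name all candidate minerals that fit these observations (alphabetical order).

Azurite, Biotite, Epidote, Staurolite

Vitreous luster — only Azurite, Barite, Biotite, Staurolite, Dolomite, Epidote, Fluorite remain.
Monoclinic crystal system rules out Barite, Dolomite, Fluorite.
Consistent with every observation: Azurite, Biotite, Epidote, Staurolite.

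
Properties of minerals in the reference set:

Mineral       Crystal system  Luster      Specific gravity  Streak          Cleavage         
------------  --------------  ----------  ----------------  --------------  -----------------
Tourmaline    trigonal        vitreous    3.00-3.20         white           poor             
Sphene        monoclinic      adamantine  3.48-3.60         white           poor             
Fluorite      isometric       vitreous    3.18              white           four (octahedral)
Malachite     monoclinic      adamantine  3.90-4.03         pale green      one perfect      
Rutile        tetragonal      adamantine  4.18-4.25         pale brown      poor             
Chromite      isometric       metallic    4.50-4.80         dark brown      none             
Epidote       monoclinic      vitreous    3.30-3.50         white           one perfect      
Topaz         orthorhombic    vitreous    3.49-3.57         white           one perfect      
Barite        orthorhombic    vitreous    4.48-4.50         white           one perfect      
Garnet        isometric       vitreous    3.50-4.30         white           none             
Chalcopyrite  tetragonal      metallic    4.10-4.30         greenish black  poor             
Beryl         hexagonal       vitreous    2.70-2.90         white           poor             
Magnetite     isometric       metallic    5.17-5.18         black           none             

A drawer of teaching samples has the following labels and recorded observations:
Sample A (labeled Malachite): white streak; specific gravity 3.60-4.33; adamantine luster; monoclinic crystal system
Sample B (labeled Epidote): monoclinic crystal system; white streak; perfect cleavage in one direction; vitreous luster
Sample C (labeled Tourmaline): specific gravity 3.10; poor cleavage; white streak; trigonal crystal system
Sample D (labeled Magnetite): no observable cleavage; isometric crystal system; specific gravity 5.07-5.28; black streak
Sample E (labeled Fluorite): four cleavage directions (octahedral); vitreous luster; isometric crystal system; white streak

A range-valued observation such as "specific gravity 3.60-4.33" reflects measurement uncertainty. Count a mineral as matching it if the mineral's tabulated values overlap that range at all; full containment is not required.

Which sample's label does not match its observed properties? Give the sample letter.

Sample A: white streak is outside the reference for Malachite (pale green streak) — mislabeled.
Sample B: observations are consistent with Epidote.
Sample C: observations are consistent with Tourmaline.
Sample D: observations are consistent with Magnetite.
Sample E: observations are consistent with Fluorite.
Sample A is the mislabeled one.

A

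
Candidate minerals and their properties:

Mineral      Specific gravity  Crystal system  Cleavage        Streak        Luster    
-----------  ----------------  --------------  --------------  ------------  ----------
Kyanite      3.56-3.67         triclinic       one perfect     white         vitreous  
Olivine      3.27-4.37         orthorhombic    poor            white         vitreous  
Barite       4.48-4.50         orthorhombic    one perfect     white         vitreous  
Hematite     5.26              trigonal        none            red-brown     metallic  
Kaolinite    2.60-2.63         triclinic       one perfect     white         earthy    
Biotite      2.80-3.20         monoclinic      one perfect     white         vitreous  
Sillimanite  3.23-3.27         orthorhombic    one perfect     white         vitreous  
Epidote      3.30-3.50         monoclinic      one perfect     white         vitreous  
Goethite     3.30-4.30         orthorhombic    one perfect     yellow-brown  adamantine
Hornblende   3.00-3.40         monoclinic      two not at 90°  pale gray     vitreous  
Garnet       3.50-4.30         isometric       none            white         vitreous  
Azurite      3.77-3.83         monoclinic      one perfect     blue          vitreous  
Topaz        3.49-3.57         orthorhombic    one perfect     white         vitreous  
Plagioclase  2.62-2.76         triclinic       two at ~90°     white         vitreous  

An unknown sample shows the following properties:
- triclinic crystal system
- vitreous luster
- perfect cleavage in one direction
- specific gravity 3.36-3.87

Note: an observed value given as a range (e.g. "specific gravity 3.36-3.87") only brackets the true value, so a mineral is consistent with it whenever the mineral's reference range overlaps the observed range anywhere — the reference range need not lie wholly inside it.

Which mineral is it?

Triclinic crystal system: only Kyanite, Kaolinite, Plagioclase remain.
Vitreous luster rules out Kaolinite.
Perfect cleavage in one direction eliminates Plagioclase.
Specific gravity 3.36-3.87: every remaining candidate is consistent.
The only mineral consistent with every observation is Kyanite.

Kyanite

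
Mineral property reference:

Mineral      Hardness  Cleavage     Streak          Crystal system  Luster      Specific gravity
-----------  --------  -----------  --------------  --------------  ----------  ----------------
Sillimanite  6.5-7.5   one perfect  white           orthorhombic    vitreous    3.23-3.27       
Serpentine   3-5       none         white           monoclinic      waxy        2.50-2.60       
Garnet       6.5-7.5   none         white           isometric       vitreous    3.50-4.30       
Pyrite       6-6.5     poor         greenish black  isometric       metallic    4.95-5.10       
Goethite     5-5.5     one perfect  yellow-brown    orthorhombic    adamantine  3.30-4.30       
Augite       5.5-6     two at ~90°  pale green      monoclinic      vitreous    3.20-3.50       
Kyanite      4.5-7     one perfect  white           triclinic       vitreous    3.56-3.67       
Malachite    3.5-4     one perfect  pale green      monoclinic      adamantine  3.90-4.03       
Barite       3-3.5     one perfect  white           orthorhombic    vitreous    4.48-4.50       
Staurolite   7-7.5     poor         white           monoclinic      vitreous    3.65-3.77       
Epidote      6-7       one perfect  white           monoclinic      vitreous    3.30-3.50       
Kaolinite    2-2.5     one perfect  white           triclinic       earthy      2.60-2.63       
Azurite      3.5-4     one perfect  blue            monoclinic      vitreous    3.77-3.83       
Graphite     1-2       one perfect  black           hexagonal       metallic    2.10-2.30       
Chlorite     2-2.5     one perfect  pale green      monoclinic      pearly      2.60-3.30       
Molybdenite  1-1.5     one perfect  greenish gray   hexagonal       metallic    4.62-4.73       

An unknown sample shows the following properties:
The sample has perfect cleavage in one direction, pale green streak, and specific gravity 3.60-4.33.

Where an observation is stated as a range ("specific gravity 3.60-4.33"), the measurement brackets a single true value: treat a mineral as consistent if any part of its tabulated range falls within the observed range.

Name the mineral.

Perfect cleavage in one direction rules out Serpentine, Garnet, Pyrite, Augite, Staurolite.
Pale green streak — narrows the field to Malachite, Chlorite.
Specific gravity 3.60-4.33 is inconsistent with Chlorite.
Only Malachite satisfies all observations.

Malachite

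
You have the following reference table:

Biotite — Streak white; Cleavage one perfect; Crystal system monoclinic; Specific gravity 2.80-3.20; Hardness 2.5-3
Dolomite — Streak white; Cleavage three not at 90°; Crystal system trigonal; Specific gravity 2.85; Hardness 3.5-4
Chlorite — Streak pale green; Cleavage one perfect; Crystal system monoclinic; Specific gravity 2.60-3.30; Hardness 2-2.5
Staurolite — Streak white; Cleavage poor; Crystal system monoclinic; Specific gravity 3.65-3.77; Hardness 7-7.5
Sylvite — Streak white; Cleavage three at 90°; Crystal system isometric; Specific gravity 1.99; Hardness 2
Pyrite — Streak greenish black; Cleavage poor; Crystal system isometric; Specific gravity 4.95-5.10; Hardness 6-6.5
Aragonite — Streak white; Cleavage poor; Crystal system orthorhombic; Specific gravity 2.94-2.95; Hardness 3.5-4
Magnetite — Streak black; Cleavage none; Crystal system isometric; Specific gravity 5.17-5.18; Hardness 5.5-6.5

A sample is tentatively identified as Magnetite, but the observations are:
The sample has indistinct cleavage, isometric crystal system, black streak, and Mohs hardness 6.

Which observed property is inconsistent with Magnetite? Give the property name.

cleavage

Indistinct cleavage: Magnetite has cleavage none — inconsistent.
Isometric crystal system: Magnetite has isometric system — agrees.
Black streak: Magnetite has black streak — agrees.
Mohs hardness 6: Magnetite has hardness 5.5-6.5 — agrees.
The cleavage is the one property that does not fit.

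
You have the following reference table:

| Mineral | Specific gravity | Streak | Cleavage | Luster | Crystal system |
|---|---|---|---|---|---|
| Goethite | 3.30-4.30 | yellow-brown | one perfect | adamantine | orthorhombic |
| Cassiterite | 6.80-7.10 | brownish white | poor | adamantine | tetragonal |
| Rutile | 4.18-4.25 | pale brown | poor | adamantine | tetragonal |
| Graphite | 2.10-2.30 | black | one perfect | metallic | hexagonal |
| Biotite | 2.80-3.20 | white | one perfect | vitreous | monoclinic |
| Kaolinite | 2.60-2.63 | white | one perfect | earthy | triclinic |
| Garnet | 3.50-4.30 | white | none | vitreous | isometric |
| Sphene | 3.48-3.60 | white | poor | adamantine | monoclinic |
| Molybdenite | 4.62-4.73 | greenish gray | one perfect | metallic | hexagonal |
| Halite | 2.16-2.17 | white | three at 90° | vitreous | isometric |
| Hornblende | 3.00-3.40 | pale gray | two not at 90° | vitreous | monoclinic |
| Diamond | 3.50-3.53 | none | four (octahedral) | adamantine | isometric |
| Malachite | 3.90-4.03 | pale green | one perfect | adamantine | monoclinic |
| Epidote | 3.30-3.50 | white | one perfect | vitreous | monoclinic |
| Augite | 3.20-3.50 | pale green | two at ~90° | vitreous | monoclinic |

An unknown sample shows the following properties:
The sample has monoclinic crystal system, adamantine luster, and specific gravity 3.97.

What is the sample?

Monoclinic crystal system — leaves Biotite, Sphene, Hornblende, Malachite, Epidote, Augite.
Adamantine luster — only Sphene, Malachite remain.
Specific gravity 3.97 excludes Sphene.
Malachite is the sole remaining match.

Malachite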